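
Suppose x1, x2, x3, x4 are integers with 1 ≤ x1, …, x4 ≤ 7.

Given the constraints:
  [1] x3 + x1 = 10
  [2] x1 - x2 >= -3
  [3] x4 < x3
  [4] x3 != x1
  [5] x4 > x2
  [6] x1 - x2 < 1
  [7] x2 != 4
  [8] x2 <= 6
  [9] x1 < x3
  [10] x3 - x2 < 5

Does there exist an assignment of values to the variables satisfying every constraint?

One satisfying assignment is x1 = 3, x2 = 3, x3 = 7, x4 = 5.
For the less obvious constraints — constraint 1: x3 + x1 = 10; constraint 2: x1 - x2 = 0; constraint 6: x1 - x2 = 0 — and the others hold by inspection.

Satisfiable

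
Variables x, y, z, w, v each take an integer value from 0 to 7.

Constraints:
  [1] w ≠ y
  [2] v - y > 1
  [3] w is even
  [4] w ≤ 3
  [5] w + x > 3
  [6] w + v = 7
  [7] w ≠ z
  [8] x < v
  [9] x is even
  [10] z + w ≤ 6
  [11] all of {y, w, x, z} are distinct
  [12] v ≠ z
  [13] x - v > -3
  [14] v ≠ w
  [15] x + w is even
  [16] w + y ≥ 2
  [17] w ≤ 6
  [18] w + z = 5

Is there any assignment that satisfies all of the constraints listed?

The assignment x = 6, y = 4, z = 5, w = 0, v = 7 works:
  constraint 2 holds since v - y = 3.
  constraint 5 holds since w + x = 6.
The rest check out directly.

Satisfiable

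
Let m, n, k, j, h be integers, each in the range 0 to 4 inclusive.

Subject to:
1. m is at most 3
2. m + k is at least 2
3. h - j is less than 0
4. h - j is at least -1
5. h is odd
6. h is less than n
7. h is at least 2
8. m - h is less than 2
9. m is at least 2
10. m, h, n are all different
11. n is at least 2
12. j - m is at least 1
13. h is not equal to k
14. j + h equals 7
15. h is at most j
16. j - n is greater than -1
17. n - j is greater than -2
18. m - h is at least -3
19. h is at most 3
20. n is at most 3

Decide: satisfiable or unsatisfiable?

Unsatisfiable

Constraints 1, 7, 9, 11, 19, and 20 confine each of m, h, n to the 2 values {2, 3}.
Constraint 10 requires all 3 of them to be distinct, but only 2 values are available — impossible by the pigeonhole principle.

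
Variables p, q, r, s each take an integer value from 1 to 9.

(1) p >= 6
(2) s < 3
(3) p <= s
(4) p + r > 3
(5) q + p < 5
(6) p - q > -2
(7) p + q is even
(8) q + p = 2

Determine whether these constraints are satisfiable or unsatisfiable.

From constraints 1 and 3: s ≥ p and p ≥ 6, so s ≥ 6. From constraint 2: s ≤ 2. But 2 < 6, so no value of s works.

Unsatisfiable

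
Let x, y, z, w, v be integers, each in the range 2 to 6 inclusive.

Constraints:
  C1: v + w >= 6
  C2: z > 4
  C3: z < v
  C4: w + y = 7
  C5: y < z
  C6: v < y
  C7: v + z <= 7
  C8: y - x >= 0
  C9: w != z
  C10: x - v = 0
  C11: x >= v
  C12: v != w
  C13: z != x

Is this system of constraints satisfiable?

Constraints 3, 5, and 6 give y < z, z < v, v < y. Chaining: y < z < v < y, which forces y < y — impossible.

Unsatisfiable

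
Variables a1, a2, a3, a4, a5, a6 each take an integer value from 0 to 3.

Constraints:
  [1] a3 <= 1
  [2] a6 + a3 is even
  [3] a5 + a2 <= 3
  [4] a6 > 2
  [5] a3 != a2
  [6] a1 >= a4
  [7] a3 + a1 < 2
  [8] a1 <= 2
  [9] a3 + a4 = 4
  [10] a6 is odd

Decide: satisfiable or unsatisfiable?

Unsatisfiable

From constraint 1: a3 ≤ 1. From constraints 6 and 8: a4 ≤ a1 ≤ 2. Hence a3 + a4 ≤ 3. But constraint 9 requires a3 + a4 = 4, and 4 > 3. Contradiction.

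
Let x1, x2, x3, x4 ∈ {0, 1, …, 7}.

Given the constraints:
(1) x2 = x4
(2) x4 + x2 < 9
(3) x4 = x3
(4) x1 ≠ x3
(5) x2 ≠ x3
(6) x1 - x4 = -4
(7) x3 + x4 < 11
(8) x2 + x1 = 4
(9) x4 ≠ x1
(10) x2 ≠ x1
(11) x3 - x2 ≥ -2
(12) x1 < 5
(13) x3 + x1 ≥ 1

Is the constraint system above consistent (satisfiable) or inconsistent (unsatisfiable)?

Unsatisfiable

From constraints 1 and 3, x2 = x4 = x3, so x2 = x3. But constraint 5 says x2 ≠ x3. Contradiction.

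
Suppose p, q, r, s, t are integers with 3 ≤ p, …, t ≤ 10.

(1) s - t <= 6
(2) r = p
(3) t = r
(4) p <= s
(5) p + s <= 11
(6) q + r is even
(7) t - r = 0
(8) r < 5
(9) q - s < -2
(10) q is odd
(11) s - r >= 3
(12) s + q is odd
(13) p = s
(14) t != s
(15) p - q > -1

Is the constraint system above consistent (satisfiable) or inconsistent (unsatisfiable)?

From constraints 2, 3, and 13, t = r = p = s, so t = s. But constraint 14 says t ≠ s. Contradiction.

Unsatisfiable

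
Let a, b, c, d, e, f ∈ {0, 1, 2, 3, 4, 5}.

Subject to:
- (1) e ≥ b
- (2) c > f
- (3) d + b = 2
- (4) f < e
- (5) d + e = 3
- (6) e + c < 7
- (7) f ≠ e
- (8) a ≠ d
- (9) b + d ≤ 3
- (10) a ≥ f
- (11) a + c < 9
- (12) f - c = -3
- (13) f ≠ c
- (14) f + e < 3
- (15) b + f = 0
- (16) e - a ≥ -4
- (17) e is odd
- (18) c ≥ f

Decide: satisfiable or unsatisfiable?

Take a = 3, b = 0, c = 3, d = 2, e = 1, f = 0. Then constraint 3: d + b = 2; constraint 5: d + e = 3; constraint 6: e + c = 4, and every other listed constraint is also met.

Satisfiable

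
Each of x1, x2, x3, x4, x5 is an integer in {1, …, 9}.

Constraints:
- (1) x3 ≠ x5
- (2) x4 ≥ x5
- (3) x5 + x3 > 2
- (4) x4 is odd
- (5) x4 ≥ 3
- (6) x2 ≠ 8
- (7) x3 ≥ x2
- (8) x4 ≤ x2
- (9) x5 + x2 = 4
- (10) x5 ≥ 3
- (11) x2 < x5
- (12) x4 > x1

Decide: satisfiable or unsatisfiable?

From constraint 10: x5 ≥ 3. From constraints 5 and 8: x2 ≥ x4 ≥ 3. Hence x5 + x2 ≥ 6. But constraint 9 requires x5 + x2 = 4, and 4 < 6. Contradiction.

Unsatisfiable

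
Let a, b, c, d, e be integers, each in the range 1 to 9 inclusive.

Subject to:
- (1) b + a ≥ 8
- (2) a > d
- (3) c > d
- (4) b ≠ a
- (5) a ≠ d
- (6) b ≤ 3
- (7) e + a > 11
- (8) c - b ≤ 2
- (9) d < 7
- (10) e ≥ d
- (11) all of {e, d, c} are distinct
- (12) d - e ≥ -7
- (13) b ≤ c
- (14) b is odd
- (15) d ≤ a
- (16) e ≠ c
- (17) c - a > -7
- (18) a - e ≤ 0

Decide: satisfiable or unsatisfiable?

Take a = 7, b = 1, c = 2, d = 1, e = 7. Then constraint 1: b + a = 8; constraint 7: e + a = 14; constraint 8: c - b = 1, and every other listed constraint is also met.

Satisfiable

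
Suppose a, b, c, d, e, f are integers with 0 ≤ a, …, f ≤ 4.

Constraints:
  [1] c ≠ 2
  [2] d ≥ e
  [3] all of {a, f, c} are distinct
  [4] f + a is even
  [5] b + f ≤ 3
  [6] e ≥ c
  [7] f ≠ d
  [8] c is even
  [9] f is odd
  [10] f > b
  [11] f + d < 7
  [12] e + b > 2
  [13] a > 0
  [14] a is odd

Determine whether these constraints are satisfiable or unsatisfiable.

Satisfiable

One satisfying assignment is a = 3, b = 0, c = 0, d = 4, e = 3, f = 1.
For the less obvious constraints — constraint 5: b + f = 1; constraint 11: f + d = 5 — and the others hold by inspection.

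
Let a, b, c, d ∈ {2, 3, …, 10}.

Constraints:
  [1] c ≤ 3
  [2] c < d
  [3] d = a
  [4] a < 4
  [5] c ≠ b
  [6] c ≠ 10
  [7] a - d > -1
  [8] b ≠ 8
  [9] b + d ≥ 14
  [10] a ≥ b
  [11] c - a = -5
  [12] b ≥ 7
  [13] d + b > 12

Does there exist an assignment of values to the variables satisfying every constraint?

From constraints 10 and 12: a ≥ b and b ≥ 7, so a ≥ 7. From constraint 4: a ≤ 3. But 3 < 7, so no value of a works.

Unsatisfiable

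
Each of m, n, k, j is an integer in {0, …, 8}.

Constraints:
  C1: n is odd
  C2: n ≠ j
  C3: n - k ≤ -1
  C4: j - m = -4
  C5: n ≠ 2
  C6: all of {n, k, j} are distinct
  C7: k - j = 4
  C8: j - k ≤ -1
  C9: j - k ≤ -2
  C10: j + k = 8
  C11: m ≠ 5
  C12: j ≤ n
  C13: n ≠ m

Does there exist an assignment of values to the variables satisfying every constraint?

Satisfiable

Take m = 6, n = 5, k = 6, j = 2. Then constraint 3: n - k = -1; constraint 4: j - m = -4, and every other listed constraint is also met.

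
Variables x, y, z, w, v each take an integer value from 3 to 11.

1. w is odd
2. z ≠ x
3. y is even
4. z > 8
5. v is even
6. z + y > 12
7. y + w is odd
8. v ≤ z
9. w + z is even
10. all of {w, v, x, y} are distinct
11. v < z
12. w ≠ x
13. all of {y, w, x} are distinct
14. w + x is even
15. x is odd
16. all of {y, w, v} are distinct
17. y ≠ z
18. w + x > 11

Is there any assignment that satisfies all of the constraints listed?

Satisfiable

Take x = 3, y = 6, z = 9, w = 9, v = 4. Then constraint 6: z + y = 15; constraint 10: values 9, 4, 3, 6 are distinct; constraint 18: w + x = 12, and every other listed constraint is also met.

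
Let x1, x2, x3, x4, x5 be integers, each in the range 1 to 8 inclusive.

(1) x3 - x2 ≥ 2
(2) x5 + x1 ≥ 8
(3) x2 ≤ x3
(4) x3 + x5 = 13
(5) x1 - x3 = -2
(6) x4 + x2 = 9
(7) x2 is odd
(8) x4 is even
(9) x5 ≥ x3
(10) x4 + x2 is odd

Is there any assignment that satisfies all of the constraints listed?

Try x1 = 4, x2 = 3, x3 = 6, x4 = 6, x5 = 7.
Check constraint 1: x3 - x2 = 3; constraint 2: x5 + x1 = 11; constraint 4: x3 + x5 = 13. The remaining constraints are straightforward to verify.

Satisfiable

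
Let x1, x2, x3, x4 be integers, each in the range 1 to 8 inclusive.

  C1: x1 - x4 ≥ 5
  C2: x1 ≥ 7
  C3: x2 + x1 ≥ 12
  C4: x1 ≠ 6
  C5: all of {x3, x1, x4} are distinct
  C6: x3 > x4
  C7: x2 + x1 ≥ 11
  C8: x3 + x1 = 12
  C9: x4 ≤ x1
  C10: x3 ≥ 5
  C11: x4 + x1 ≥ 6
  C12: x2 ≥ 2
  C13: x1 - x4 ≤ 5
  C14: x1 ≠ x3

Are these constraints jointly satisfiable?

Satisfiable

Take x1 = 7, x2 = 7, x3 = 5, x4 = 2. Then constraint 1: x1 - x4 = 5; constraint 3: x2 + x1 = 14; constraint 7: x2 + x1 = 14, and every other listed constraint is also met.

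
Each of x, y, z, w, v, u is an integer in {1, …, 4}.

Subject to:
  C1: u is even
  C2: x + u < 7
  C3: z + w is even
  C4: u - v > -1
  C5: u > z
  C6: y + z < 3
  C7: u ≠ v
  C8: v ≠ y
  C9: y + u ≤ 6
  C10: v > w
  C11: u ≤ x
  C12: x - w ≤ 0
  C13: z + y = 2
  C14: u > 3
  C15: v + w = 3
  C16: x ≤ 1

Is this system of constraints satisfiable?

From constraint 14: u ≥ 4. From constraints 11 and 16: u ≤ x and x ≤ 1, so u ≤ 1. But 1 < 4, so no value of u works.

Unsatisfiable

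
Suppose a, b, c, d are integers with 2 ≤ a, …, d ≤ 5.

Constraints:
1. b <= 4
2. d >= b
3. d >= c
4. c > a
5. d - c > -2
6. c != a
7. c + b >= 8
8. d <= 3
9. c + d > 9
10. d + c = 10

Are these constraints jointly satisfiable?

From constraints 3 and 8: c ≤ d ≤ 3. From constraint 1: b ≤ 4. Hence c + b ≤ 7. But constraint 7 requires c + b ≥ 8, and 8 > 7. Contradiction.

Unsatisfiable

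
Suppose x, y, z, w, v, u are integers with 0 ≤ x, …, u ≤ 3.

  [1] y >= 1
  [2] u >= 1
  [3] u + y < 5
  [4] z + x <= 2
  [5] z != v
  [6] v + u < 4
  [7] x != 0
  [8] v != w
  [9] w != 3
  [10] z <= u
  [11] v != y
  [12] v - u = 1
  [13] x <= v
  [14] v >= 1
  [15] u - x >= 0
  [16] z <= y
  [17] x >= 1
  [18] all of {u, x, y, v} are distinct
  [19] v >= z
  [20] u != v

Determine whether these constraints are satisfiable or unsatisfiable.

Constraints 1, 2, 14, and 17 confine each of u, x, y, v to the 3 values {1, …, 3} (the domain already gives each ≤ 3).
Constraint 18 requires all 4 of them to be distinct, but only 3 values are available — impossible by the pigeonhole principle.

Unsatisfiable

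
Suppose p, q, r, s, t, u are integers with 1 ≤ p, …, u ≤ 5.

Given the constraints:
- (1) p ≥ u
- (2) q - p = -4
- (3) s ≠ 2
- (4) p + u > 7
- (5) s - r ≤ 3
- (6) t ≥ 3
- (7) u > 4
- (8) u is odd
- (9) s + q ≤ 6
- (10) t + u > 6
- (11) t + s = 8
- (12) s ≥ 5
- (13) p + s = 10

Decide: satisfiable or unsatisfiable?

Take p = 5, q = 1, r = 2, s = 5, t = 3, u = 5. Then constraint 2: q - p = -4; constraint 4: p + u = 10; constraint 5: s - r = 3, and every other listed constraint is also met.

Satisfiable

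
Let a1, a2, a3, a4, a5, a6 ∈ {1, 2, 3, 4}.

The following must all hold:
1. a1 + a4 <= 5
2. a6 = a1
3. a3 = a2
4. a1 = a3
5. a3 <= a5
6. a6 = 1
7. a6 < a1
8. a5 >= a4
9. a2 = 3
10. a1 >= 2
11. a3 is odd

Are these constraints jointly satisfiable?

Constraint 6 fixes a6 = 1 and constraint 9 fixes a2 = 3. Constraints 2, 3, and 4 give a6 = a1 = a3 = a2, so a6 = a2. But 1 ≠ 3 — contradiction.

Unsatisfiable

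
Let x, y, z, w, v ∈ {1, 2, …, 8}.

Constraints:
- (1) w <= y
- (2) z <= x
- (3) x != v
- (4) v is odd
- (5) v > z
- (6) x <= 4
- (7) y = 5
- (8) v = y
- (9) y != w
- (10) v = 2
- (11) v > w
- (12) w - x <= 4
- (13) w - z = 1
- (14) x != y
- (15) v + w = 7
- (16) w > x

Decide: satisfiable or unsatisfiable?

Constraint 10 fixes v = 2 and constraint 7 fixes y = 5, but constraint 8 requires v = y. Since 2 ≠ 5, contradiction.

Unsatisfiable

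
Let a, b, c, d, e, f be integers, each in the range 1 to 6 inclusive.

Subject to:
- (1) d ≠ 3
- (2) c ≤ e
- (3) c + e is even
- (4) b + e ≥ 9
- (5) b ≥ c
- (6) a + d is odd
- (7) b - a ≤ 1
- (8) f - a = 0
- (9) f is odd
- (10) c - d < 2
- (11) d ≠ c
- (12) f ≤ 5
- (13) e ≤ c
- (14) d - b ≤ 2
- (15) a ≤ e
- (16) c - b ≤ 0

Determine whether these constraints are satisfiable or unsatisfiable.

Satisfiable

Setting (a, b, c, d, e, f) = (5, 6, 5, 6, 5, 5) satisfies everything: constraint 4: b + e = 11; constraint 7: b - a = 1, and the others follow.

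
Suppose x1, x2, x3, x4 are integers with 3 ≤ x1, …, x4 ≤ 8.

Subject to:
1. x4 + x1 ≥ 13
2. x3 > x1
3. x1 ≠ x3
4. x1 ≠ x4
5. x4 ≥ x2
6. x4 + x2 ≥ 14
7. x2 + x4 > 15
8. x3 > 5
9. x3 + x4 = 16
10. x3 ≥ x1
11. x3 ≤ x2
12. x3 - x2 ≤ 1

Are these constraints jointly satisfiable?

Satisfiable

Try x1 = 7, x2 = 8, x3 = 8, x4 = 8.
Check constraint 1: x4 + x1 = 15; constraint 6: x4 + x2 = 16. The remaining constraints are straightforward to verify.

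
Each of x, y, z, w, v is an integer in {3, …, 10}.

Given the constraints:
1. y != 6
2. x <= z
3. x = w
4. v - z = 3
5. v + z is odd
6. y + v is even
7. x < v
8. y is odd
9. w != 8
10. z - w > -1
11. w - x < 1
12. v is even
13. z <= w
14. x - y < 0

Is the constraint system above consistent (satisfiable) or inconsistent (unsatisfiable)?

Unsatisfiable

Constraint 8 makes y odd and constraint 12 makes v even, so y + v must be odd. Constraint 6 says y + v is even — contradiction.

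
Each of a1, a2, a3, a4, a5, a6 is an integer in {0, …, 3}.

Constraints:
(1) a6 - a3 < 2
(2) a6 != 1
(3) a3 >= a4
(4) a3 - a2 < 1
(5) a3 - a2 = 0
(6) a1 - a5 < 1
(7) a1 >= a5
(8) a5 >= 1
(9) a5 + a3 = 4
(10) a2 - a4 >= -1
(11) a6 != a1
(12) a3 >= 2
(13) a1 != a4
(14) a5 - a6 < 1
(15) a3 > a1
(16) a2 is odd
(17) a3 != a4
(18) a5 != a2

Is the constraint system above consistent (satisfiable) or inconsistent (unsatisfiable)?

Satisfiable

Take a1 = 1, a2 = 3, a3 = 3, a4 = 2, a5 = 1, a6 = 2. Then constraint 1: a6 - a3 = -1; constraint 4: a3 - a2 = 0, and every other listed constraint is also met.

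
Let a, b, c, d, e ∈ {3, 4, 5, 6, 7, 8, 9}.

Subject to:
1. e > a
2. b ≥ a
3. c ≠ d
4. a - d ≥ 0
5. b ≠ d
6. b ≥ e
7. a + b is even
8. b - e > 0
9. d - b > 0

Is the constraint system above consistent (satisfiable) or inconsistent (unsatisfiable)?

Unsatisfiable

Constraints 1, 4, 8, and 9 give d ≤ a, a < e, e < b, b < d. Chaining: d ≤ a < e < b < d, which forces d < d — impossible.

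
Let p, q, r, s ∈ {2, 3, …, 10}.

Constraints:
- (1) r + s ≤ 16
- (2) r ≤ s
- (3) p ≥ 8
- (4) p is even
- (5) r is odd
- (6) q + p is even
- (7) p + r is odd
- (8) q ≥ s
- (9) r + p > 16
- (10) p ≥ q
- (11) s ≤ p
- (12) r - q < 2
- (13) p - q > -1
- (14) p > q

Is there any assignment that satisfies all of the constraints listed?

Satisfiable

Take p = 10, q = 8, r = 7, s = 7. Then constraint 1: r + s = 14; constraint 9: r + p = 17, and every other listed constraint is also met.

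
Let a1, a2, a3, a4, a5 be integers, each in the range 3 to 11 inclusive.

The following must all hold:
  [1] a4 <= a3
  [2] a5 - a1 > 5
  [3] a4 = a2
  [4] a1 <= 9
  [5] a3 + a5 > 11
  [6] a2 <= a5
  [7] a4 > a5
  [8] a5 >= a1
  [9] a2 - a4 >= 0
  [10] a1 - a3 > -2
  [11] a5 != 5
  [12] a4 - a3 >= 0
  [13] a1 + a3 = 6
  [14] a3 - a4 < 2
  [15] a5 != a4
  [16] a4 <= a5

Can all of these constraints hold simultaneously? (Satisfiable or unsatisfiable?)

Unsatisfiable

Constraints 6, 7, and 9 give a5 < a4, a4 ≤ a2, a2 ≤ a5. Chaining: a5 < a4 ≤ a2 ≤ a5, which forces a5 < a5 — impossible.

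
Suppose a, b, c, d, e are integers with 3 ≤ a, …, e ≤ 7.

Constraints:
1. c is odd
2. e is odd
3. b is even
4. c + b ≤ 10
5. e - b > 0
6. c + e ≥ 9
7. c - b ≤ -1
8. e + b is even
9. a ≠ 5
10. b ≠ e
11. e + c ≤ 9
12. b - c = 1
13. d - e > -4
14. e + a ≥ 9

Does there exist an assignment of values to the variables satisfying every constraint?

Constraint 2 makes e odd and constraint 3 makes b even, so e + b must be odd. Constraint 8 says e + b is even — contradiction.

Unsatisfiable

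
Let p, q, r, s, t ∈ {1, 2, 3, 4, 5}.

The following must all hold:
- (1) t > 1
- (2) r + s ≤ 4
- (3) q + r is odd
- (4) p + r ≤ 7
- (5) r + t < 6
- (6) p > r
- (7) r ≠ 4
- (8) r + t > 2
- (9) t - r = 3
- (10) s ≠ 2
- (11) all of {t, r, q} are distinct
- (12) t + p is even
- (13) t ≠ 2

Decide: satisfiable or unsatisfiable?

Satisfiable

One satisfying assignment is p = 4, q = 2, r = 1, s = 3, t = 4.
For the less obvious constraints — constraint 2: r + s = 4; constraint 4: p + r = 5; constraint 5: r + t = 5 — and the others hold by inspection.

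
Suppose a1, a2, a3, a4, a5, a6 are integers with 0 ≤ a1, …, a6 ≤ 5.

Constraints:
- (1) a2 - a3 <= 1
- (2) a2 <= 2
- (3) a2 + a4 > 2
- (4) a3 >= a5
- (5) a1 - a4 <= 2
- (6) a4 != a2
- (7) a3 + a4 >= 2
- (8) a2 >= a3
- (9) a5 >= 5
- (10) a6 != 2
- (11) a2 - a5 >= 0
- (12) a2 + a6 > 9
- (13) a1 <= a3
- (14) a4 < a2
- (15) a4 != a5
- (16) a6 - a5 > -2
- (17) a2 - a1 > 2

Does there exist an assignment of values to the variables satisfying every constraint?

From constraints 4 and 9: a3 ≥ a5 and a5 ≥ 5, so a3 ≥ 5. From constraints 2 and 8: a3 ≤ a2 and a2 ≤ 2, so a3 ≤ 2. But 2 < 5, so no value of a3 works.

Unsatisfiable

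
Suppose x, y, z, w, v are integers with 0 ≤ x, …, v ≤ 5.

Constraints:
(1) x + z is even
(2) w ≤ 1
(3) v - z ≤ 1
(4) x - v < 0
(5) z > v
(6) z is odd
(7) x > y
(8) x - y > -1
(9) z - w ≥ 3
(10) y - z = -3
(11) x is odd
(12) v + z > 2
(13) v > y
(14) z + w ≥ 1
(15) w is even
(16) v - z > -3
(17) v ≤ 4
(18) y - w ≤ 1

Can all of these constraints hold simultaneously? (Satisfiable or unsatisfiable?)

Satisfiable

The assignment x = 1, y = 0, z = 3, w = 0, v = 2 works:
  constraint 3 holds since v - z = -1.
  constraint 4 holds since x - v = -1.
  constraint 8 holds since x - y = 1.
The rest check out directly.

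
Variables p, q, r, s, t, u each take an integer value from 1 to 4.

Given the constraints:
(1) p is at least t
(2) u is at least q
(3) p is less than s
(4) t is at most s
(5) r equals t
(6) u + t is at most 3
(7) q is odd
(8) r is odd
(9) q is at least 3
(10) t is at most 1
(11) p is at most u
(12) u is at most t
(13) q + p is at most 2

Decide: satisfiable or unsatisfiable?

Unsatisfiable

From constraints 2 and 9: u ≥ q and q ≥ 3, so u ≥ 3. From constraints 10 and 12: u ≤ t and t ≤ 1, so u ≤ 1. But 1 < 3, so no value of u works.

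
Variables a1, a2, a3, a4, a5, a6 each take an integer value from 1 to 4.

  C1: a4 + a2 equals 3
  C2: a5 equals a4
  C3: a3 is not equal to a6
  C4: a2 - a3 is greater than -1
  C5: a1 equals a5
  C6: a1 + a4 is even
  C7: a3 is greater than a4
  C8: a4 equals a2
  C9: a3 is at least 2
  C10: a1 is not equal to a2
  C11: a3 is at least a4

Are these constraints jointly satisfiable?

From constraints 2, 5, and 8, a1 = a5 = a4 = a2, so a1 = a2. But constraint 10 says a1 ≠ a2. Contradiction.

Unsatisfiable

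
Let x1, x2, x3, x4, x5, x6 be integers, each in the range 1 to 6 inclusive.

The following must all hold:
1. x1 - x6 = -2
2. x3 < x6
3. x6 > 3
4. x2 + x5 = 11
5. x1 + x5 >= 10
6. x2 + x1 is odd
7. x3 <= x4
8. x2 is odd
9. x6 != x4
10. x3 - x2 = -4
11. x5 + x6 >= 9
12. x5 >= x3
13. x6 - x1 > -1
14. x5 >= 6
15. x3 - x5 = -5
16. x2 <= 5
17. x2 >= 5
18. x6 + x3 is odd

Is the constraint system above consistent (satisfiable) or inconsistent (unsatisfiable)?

Satisfiable

One satisfying assignment is x1 = 4, x2 = 5, x3 = 1, x4 = 4, x5 = 6, x6 = 6.
For the less obvious constraints — constraint 1: x1 - x6 = -2; constraint 4: x2 + x5 = 11; constraint 5: x1 + x5 = 10 — and the others hold by inspection.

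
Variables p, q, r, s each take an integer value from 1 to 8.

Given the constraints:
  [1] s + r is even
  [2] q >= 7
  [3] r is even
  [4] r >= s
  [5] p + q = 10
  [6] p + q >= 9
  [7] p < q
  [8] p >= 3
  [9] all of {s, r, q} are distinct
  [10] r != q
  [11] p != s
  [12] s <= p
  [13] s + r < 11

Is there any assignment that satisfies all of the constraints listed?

Satisfiable

Take p = 3, q = 7, r = 6, s = 2. Then constraint 5: p + q = 10; constraint 6: p + q = 10, and every other listed constraint is also met.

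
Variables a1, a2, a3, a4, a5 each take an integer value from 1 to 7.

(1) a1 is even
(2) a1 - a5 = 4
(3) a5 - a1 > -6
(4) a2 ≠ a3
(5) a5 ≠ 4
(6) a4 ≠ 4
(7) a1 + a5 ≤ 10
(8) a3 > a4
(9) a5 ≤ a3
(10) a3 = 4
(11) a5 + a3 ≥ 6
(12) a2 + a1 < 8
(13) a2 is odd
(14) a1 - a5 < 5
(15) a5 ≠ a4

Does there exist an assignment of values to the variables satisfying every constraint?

Satisfiable

Setting (a1, a2, a3, a4, a5) = (6, 1, 4, 3, 2) satisfies everything: constraint 2: a1 - a5 = 4; constraint 3: a5 - a1 = -4, and the others follow.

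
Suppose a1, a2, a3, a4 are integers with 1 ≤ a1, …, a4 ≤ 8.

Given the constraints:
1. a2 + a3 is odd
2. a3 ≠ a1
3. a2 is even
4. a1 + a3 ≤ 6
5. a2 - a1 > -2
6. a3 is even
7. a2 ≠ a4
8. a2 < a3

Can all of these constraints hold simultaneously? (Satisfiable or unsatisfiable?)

Constraint 3 makes a2 even and constraint 6 makes a3 even, so a2 + a3 must be even. Constraint 1 says a2 + a3 is odd — contradiction.

Unsatisfiable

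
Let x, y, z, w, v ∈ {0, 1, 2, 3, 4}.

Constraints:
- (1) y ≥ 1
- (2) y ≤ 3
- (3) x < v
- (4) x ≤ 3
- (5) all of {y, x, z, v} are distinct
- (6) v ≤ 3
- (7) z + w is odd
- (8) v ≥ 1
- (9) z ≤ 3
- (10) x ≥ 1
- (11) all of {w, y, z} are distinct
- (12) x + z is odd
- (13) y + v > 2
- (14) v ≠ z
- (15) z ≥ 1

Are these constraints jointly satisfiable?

Constraints 1, 2, 4, 6, 8, 9, 10, and 15 confine each of y, x, z, v to the 3 values {1, …, 3}.
Constraint 5 requires all 4 of them to be distinct, but only 3 values are available — impossible by the pigeonhole principle.

Unsatisfiable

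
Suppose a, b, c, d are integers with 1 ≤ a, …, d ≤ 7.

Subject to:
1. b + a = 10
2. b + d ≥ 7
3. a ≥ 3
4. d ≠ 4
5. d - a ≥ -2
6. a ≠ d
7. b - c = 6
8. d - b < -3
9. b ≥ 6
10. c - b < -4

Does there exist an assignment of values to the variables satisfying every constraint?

Satisfiable

The assignment a = 3, b = 7, c = 1, d = 1 works:
  constraint 1 holds since b + a = 10.
  constraint 2 holds since b + d = 8.
The rest check out directly.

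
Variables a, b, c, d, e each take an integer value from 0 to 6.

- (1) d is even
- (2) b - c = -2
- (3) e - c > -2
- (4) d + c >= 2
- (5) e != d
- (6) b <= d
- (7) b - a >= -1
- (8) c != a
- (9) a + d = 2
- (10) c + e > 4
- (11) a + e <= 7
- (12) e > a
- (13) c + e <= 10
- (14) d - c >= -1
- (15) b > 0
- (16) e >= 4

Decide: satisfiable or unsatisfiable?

One satisfying assignment is a = 0, b = 1, c = 3, d = 2, e = 4.
For the less obvious constraints — constraint 2: b - c = -2; constraint 3: e - c = 1 — and the others hold by inspection.

Satisfiable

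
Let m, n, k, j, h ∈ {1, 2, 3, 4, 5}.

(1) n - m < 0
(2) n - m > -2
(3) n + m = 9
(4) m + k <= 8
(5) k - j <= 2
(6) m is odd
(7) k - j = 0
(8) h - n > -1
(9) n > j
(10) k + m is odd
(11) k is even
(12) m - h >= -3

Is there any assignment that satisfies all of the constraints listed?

Setting (m, n, k, j, h) = (5, 4, 2, 2, 5) satisfies everything: constraint 1: n - m = -1; constraint 2: n - m = -1, and the others follow.

Satisfiable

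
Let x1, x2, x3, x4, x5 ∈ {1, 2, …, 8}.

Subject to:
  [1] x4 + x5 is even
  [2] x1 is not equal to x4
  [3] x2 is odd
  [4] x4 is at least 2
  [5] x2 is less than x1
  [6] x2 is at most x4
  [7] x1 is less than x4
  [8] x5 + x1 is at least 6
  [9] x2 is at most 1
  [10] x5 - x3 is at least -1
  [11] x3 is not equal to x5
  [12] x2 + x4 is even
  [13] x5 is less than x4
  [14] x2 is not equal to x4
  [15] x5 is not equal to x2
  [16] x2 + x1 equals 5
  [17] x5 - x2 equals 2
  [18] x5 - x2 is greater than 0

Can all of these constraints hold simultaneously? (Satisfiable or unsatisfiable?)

Setting (x1, x2, x3, x4, x5) = (4, 1, 4, 7, 3) satisfies everything: constraint 8: x5 + x1 = 7; constraint 10: x5 - x3 = -1, and the others follow.

Satisfiable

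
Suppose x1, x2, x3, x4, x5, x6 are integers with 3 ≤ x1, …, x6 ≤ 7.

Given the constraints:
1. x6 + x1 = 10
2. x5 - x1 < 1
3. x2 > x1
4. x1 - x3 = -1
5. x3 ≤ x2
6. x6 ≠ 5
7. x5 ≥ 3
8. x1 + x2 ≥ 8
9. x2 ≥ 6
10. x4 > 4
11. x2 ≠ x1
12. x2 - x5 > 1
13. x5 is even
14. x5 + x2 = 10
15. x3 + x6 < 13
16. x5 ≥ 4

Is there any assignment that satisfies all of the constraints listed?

Satisfiable

The assignment x1 = 4, x2 = 6, x3 = 5, x4 = 7, x5 = 4, x6 = 6 works:
  constraint 1 holds since x6 + x1 = 10.
  constraint 2 holds since x5 - x1 = 0.
The rest check out directly.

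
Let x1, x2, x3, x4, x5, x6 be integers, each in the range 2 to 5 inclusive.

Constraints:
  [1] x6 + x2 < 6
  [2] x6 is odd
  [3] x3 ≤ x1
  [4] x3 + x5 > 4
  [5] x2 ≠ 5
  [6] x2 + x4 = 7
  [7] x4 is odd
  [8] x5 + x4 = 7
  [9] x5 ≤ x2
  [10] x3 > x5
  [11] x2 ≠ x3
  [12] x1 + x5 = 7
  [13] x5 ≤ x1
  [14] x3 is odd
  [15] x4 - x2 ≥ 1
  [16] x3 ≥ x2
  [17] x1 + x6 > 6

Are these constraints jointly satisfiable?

Satisfiable

The assignment x1 = 5, x2 = 2, x3 = 3, x4 = 5, x5 = 2, x6 = 3 works:
  constraint 1 holds since x6 + x2 = 5.
  constraint 4 holds since x3 + x5 = 5.
  constraint 6 holds since x2 + x4 = 7.
The rest check out directly.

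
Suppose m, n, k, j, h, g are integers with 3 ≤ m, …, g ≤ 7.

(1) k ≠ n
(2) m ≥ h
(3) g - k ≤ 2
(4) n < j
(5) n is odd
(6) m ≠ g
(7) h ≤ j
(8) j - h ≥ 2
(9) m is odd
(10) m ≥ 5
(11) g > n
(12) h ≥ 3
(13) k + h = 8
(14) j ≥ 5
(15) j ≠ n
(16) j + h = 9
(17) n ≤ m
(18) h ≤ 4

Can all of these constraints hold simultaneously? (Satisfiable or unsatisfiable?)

Satisfiable

Try m = 5, n = 3, k = 5, j = 6, h = 3, g = 7.
Check constraint 3: g - k = 2; constraint 8: j - h = 3; constraint 13: k + h = 8. The remaining constraints are straightforward to verify.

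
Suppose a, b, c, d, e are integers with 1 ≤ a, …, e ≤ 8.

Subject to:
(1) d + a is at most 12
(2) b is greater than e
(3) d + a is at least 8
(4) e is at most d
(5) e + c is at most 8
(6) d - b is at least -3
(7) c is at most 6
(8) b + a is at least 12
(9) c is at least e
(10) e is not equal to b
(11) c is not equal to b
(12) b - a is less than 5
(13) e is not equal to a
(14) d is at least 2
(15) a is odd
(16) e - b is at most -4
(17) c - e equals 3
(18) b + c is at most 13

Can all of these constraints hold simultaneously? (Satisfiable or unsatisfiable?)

Satisfiable

One satisfying assignment is a = 5, b = 7, c = 4, d = 6, e = 1.
For the less obvious constraints — constraint 1: d + a = 11; constraint 3: d + a = 11; constraint 5: e + c = 5 — and the others hold by inspection.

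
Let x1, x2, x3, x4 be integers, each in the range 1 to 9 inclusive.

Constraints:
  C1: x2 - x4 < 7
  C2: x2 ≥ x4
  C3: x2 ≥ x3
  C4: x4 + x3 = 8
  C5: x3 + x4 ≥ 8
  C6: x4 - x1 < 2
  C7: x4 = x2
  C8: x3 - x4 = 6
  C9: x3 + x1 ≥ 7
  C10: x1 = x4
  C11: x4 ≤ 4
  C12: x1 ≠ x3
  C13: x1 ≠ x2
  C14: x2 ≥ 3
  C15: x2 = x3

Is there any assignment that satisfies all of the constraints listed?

Unsatisfiable

From constraints 7, 10, and 15, x1 = x4 = x2 = x3, so x1 = x3. But constraint 12 says x1 ≠ x3. Contradiction.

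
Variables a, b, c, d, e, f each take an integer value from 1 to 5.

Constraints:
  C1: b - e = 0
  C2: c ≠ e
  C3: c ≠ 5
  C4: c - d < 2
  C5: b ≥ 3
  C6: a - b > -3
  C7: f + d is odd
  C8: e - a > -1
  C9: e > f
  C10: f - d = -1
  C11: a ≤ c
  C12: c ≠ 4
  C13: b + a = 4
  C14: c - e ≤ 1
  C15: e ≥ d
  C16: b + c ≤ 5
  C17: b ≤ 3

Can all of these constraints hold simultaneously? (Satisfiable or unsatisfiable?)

The assignment a = 1, b = 3, c = 2, d = 3, e = 3, f = 2 works:
  constraint 1 holds since b - e = 0.
  constraint 4 holds since c - d = -1.
The rest check out directly.

Satisfiable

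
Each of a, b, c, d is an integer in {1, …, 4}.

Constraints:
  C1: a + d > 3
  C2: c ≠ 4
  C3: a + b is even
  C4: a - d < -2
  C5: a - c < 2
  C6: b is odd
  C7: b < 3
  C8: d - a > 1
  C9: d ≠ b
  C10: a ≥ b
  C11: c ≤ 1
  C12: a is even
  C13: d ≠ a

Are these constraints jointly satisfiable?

Constraint 12 makes a even and constraint 6 makes b odd, so a + b must be odd. Constraint 3 says a + b is even — contradiction.

Unsatisfiable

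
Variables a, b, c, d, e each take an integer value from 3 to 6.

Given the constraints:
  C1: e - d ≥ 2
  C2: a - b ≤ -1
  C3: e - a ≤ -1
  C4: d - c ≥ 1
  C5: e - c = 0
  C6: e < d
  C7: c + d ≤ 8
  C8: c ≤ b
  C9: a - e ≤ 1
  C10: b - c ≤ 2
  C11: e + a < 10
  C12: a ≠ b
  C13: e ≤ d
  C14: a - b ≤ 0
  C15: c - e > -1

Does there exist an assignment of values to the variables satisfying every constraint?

Constraints 1, 3, 4, 10, and 14 give d − c ≥ 1, c − b ≥ -2, b − a ≥ 0, a − e ≥ 1, e − d ≥ 2.
Adding all 5 inequalities: the left sides telescope to 0, and the right sides sum to 1 + (-2) + 0 + 1 + 2 = 2. So 0 ≥ 2, which is false.

Unsatisfiable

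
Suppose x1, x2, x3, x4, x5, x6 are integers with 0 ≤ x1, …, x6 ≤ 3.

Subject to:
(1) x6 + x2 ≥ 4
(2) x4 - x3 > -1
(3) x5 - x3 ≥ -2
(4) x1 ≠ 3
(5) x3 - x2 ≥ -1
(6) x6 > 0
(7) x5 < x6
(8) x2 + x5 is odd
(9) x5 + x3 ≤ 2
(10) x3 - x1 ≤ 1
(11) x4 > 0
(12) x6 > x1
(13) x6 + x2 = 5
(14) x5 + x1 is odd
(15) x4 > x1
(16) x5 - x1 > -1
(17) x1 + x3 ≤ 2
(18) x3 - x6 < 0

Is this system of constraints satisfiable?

Satisfiable

One satisfying assignment is x1 = 0, x2 = 2, x3 = 1, x4 = 1, x5 = 1, x6 = 3.
For the less obvious constraints — constraint 1: x6 + x2 = 5; constraint 2: x4 - x3 = 0 — and the others hold by inspection.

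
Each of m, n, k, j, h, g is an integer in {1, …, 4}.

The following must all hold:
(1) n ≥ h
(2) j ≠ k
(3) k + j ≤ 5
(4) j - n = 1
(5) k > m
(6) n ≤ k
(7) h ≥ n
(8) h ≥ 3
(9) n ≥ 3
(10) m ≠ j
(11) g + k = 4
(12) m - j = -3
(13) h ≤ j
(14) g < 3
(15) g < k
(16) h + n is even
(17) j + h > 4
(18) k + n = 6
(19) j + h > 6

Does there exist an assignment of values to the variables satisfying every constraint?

From constraints 6 and 9: k ≥ n ≥ 3. From constraints 8 and 13: j ≥ h ≥ 3. Hence k + j ≥ 6. But constraint 3 requires k + j ≤ 5, and 5 < 6. Contradiction.

Unsatisfiable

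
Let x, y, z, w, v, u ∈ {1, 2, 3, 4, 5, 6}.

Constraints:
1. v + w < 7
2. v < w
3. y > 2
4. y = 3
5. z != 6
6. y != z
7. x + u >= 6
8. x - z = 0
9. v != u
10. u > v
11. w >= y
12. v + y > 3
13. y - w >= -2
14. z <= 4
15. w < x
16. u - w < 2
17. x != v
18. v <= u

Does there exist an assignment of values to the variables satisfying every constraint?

Satisfiable

The assignment x = 4, y = 3, z = 4, w = 3, v = 2, u = 4 works:
  constraint 1 holds since v + w = 5.
  constraint 7 holds since x + u = 8.
The rest check out directly.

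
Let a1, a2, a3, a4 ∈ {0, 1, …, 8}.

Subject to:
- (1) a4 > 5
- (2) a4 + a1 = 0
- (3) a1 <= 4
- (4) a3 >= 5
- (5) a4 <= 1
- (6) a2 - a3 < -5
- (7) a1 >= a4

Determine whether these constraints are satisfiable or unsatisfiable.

Unsatisfiable

From constraint 1: a4 ≥ 6. From constraints 3 and 7: a4 ≤ a1 and a1 ≤ 4, so a4 ≤ 4. But 4 < 6, so no value of a4 works.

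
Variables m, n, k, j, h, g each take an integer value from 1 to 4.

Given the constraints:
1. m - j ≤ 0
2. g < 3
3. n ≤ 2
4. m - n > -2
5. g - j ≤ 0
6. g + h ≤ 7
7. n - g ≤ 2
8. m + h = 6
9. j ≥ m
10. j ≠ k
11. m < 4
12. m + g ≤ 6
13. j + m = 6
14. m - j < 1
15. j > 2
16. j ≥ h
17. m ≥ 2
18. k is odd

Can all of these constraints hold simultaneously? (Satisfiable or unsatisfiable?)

Setting (m, n, k, j, h, g) = (2, 2, 1, 4, 4, 2) satisfies everything: constraint 1: m - j = -2; constraint 4: m - n = 0; constraint 5: g - j = -2, and the others follow.

Satisfiable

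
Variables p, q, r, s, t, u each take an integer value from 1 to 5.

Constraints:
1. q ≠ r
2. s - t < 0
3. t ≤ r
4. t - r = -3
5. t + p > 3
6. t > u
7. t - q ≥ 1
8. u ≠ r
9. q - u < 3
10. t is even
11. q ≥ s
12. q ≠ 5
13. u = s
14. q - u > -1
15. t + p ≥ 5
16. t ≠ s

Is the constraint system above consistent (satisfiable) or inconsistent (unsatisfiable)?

The assignment p = 4, q = 1, r = 5, s = 1, t = 2, u = 1 works:
  constraint 2 holds since s - t = -1.
  constraint 4 holds since t - r = -3.
  constraint 5 holds since t + p = 6.
The rest check out directly.

Satisfiable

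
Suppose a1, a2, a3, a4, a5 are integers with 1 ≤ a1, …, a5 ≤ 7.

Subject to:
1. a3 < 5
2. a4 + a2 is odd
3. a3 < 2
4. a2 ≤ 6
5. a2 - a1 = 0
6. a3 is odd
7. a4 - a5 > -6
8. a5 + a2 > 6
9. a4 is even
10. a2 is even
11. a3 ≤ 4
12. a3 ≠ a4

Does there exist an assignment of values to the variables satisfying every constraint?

Unsatisfiable

Constraint 9 makes a4 even and constraint 10 makes a2 even, so a4 + a2 must be even. Constraint 2 says a4 + a2 is odd — contradiction.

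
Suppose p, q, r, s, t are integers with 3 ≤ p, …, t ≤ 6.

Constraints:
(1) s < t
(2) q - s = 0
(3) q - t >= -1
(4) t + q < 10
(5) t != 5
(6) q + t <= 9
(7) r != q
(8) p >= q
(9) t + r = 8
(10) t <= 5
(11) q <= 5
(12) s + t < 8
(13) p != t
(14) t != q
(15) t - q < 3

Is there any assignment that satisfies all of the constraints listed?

Satisfiable

Try p = 3, q = 3, r = 4, s = 3, t = 4.
Check constraint 2: q - s = 0; constraint 3: q - t = -1; constraint 4: t + q = 7. The remaining constraints are straightforward to verify.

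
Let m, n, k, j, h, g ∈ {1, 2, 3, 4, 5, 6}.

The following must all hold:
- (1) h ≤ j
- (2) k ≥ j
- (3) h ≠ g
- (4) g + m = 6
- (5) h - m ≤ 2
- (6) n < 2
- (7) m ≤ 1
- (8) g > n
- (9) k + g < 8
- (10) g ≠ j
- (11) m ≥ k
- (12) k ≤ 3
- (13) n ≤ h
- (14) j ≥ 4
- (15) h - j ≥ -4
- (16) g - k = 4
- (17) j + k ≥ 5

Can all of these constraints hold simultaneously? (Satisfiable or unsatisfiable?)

Unsatisfiable

From constraints 2 and 14: k ≥ j and j ≥ 4, so k ≥ 4. From constraints 7 and 11: k ≤ m and m ≤ 1, so k ≤ 1. But 1 < 4, so no value of k works.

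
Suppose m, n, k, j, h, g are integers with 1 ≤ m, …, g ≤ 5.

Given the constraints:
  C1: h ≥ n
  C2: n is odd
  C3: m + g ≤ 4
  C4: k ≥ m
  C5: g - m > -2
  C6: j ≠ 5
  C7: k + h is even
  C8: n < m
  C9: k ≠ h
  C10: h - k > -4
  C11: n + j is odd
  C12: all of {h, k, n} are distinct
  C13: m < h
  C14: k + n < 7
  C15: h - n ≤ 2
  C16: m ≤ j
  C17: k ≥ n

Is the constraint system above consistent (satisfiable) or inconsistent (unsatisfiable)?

Satisfiable

Take m = 2, n = 1, k = 5, j = 2, h = 3, g = 1. Then constraint 3: m + g = 3; constraint 5: g - m = -1; constraint 10: h - k = -2, and every other listed constraint is also met.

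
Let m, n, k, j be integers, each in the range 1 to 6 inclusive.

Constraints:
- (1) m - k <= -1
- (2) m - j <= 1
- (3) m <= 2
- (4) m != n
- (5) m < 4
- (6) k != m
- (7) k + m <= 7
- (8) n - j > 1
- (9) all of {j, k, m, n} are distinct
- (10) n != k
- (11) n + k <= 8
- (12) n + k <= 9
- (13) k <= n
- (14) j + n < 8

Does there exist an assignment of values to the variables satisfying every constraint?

Satisfiable

Setting (m, n, k, j) = (2, 4, 3, 1) satisfies everything: constraint 1: m - k = -1; constraint 2: m - j = 1, and the others follow.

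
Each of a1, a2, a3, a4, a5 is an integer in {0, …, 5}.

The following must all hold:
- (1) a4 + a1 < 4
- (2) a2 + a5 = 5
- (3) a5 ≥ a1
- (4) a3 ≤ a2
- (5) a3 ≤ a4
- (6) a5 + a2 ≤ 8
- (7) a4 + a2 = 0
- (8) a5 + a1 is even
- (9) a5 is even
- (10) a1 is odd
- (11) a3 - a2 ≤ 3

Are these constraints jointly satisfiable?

Constraint 9 makes a5 even and constraint 10 makes a1 odd, so a5 + a1 must be odd. Constraint 8 says a5 + a1 is even — contradiction.

Unsatisfiable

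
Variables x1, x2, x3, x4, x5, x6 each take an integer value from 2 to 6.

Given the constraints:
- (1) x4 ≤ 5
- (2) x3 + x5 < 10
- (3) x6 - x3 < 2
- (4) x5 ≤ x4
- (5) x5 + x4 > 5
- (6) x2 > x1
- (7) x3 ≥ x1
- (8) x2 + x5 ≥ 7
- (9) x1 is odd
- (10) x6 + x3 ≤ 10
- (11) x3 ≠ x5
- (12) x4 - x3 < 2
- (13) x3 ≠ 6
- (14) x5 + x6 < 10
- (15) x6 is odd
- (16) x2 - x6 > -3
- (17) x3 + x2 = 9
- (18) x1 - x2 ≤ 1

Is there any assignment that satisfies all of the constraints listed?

Satisfiable

Setting (x1, x2, x3, x4, x5, x6) = (3, 4, 5, 5, 3, 5) satisfies everything: constraint 2: x3 + x5 = 8; constraint 3: x6 - x3 = 0; constraint 5: x5 + x4 = 8, and the others follow.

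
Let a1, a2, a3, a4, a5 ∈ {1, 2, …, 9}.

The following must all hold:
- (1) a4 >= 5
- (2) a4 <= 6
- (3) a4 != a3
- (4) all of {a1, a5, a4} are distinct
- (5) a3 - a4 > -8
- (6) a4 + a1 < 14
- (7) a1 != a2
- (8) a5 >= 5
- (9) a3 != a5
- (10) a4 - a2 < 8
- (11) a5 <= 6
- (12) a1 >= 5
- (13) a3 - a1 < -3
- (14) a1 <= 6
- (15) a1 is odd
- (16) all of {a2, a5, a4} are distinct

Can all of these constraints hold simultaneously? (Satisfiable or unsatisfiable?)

Unsatisfiable

Constraints 1, 2, 8, 11, 12, and 14 confine each of a1, a5, a4 to the 2 values {5, 6}.
Constraint 4 requires all 3 of them to be distinct, but only 2 values are available — impossible by the pigeonhole principle.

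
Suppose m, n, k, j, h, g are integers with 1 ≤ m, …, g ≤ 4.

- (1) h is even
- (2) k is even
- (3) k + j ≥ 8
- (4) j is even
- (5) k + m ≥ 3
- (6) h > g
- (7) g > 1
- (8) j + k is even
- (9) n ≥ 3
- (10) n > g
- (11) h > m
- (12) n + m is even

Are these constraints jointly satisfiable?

Try m = 1, n = 3, k = 4, j = 4, h = 4, g = 2.
Check constraint 3: k + j = 8; constraint 5: k + m = 5. The remaining constraints are straightforward to verify.

Satisfiable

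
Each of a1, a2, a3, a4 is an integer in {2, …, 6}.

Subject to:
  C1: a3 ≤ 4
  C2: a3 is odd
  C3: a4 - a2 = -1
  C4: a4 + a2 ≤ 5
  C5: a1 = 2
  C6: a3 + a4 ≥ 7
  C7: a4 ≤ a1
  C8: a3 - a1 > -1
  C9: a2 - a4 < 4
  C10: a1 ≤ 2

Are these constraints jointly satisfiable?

From constraint 1: a3 ≤ 4. From constraints 7 and 10: a4 ≤ a1 ≤ 2. Hence a3 + a4 ≤ 6. But constraint 6 requires a3 + a4 ≥ 7, and 7 > 6. Contradiction.

Unsatisfiable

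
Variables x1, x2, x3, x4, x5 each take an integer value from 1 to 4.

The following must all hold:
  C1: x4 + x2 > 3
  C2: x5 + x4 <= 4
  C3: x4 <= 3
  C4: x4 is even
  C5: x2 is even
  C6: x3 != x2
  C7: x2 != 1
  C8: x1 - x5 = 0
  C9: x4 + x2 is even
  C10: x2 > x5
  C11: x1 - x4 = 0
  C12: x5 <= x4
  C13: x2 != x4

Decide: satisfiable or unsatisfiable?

Satisfiable

The assignment x1 = 2, x2 = 4, x3 = 2, x4 = 2, x5 = 2 works:
  constraint 1 holds since x4 + x2 = 6.
  constraint 2 holds since x5 + x4 = 4.
  constraint 8 holds since x1 - x5 = 0.
The rest check out directly.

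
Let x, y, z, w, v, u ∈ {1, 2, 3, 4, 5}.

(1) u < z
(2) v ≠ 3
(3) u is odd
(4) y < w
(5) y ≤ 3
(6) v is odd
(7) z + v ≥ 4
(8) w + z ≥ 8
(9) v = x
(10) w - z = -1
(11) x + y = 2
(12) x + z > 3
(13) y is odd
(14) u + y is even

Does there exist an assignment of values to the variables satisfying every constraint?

Setting (x, y, z, w, v, u) = (1, 1, 5, 4, 1, 1) satisfies everything: constraint 7: z + v = 6; constraint 8: w + z = 9, and the others follow.

Satisfiable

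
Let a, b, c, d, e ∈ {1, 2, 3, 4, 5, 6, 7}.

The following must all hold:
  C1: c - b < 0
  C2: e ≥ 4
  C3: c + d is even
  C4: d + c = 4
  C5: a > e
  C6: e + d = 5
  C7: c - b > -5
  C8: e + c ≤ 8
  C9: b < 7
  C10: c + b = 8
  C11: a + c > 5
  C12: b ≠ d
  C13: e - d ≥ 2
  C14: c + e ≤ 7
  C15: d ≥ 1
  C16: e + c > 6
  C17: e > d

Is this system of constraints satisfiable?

Satisfiable

The assignment a = 5, b = 5, c = 3, d = 1, e = 4 works:
  constraint 1 holds since c - b = -2.
  constraint 4 holds since d + c = 4.
  constraint 6 holds since e + d = 5.
The rest check out directly.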